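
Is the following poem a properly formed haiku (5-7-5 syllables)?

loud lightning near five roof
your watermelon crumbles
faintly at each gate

No

Line 1: loud (1), lightning (2), near (1), five (1), roof (1) → 6 (expected 5)
Line 2: your (1), watermelon (4), crumbles (2) → 7 ✓
Line 3: faintly (2), at (1), each (1), gate (1) → 5 ✓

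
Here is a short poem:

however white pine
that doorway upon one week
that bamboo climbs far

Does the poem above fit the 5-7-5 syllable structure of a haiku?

Yes

Line 1: however(3) + white(1) + pine(1) = 5 ✓
Line 2: that(1) + doorway(2) + upon(2) + one(1) + week(1) = 7 ✓
Line 3: that(1) + bamboo(2) + climbs(1) + far(1) = 5 ✓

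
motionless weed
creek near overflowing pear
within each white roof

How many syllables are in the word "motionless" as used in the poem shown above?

"motionless" has 3 syllables.

3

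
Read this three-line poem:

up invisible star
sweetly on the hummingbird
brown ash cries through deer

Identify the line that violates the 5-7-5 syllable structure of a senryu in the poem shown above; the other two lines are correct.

The first line

Line 1: up (1), invisible (4), star (1) → 6 (expected 5)
Line 2: sweetly (2), on (1), the (1), hummingbird (3) → 7 ✓
Line 3: brown (1), ash (1), cries (1), through (1), deer (1) → 5 ✓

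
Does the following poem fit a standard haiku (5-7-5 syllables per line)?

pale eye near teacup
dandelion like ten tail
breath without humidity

Line 1: pale (1), eye (1), near (1), teacup (2) → 5 ✓
Line 2: dandelion (4), like (1), ten (1), tail (1) → 7 ✓
Line 3: breath (1), without (2), humidity (4) → 7 (expected 5)

No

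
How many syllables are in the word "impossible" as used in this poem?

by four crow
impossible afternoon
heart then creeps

"impossible" has 4 syllables.

4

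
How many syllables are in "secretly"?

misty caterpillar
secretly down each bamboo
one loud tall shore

"secretly" has 3 syllables.

3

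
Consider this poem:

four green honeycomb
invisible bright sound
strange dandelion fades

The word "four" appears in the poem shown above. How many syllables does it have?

1

"four" has 1 syllable.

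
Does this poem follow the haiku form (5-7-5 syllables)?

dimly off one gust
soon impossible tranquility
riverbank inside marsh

No

Line 1: dimly(2) + off(1) + one(1) + gust(1) = 5 ✓
Line 2: soon(1) + impossible(4) + tranquility(4) = 9 (expected 7)
Line 3: riverbank(3) + inside(2) + marsh(1) = 6 (expected 5)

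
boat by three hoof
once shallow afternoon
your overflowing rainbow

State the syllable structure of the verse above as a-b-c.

4-6-7

Line 1: boat(1) + by(1) + three(1) + hoof(1) = 4
Line 2: once(1) + shallow(2) + afternoon(3) = 6
Line 3: your(1) + overflowing(4) + rainbow(2) = 7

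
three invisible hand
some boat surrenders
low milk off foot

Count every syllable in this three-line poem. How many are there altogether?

15

Line 1: three(1) + invisible(4) + hand(1) = 6
Line 2: some(1) + boat(1) + surrenders(3) = 5
Line 3: low(1) + milk(1) + off(1) + foot(1) = 4
Total: 6 + 5 + 4 = 15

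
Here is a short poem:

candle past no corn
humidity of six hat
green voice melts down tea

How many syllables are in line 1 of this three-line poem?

Line 1: "candle past no corn": 2+1+1+1 = 5

5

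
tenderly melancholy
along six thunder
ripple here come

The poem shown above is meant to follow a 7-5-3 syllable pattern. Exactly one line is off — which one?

Line 3

Line 1: tenderly (3), melancholy (4) → 7 ✓
Line 2: along (2), six (1), thunder (2) → 5 ✓
Line 3: ripple (2), here (1), come (1) → 4 (expected 3)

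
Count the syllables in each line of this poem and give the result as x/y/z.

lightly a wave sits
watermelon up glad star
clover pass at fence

Line 1: lightly(2) + a(1) + wave(1) + sits(1) = 5
Line 2: watermelon(4) + up(1) + glad(1) + star(1) = 7
Line 3: clover(2) + pass(1) + at(1) + fence(1) = 5

5/7/5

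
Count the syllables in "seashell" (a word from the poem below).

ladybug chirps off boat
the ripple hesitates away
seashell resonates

2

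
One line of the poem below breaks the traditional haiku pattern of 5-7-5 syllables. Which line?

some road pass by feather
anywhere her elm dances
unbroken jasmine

Line 1: some(1) + road(1) + pass(1) + by(1) + feather(2) = 6 (expected 5)
Line 2: anywhere(3) + her(1) + elm(1) + dances(2) = 7 ✓
Line 3: unbroken(3) + jasmine(2) = 5 ✓

The first line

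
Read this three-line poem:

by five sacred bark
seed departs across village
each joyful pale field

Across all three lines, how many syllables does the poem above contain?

Line 1: by (1), five (1), sacred (2), bark (1) → 5
Line 2: seed (1), departs (2), across (2), village (2) → 7
Line 3: each (1), joyful (2), pale (1), field (1) → 5
Total: 5 + 7 + 5 = 17

17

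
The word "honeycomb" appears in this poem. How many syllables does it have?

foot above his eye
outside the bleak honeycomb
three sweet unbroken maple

3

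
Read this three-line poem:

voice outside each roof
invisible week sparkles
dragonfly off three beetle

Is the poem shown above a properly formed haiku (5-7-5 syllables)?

Line 1: voice (1), outside (2), each (1), roof (1) → 5 ✓
Line 2: invisible (4), week (1), sparkles (2) → 7 ✓
Line 3: dragonfly (3), off (1), three (1), beetle (2) → 7 (expected 5)

No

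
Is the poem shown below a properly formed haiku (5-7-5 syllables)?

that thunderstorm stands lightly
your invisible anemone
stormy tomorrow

Line 1: that (1), thunderstorm (3), stands (1), lightly (2) → 7 (expected 5)
Line 2: your (1), invisible (4), anemone (4) → 9 (expected 7)
Line 3: stormy (2), tomorrow (3) → 5 ✓

No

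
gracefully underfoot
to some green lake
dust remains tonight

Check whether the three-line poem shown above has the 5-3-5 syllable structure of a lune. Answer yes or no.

Line 1: gracefully(3) + underfoot(3) = 6 (expected 5)
Line 2: to(1) + some(1) + green(1) + lake(1) = 4 (expected 3)
Line 3: dust(1) + remains(2) + tonight(2) = 5 ✓

No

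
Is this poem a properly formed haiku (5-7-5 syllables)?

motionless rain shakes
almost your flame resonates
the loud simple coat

Line 1: motionless (3), rain (1), shakes (1) → 5 ✓
Line 2: almost (2), your (1), flame (1), resonates (3) → 7 ✓
Line 3: the (1), loud (1), simple (2), coat (1) → 5 ✓

Yes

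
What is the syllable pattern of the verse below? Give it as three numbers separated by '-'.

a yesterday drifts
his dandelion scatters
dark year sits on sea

Line 1: "a yesterday drifts": 1+3+1 = 5
Line 2: "his dandelion scatters": 1+4+2 = 7
Line 3: "dark year sits on sea": 1+1+1+1+1 = 5

5-7-5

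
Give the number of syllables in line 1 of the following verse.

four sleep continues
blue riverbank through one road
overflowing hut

5

Line 1: "four sleep continues": 1+1+3 = 5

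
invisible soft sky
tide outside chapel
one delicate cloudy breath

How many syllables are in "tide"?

1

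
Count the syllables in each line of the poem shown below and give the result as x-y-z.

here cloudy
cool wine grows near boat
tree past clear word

3-5-4

Line 1: here(1) + cloudy(2) = 3
Line 2: cool(1) + wine(1) + grows(1) + near(1) + boat(1) = 5
Line 3: tree(1) + past(1) + clear(1) + word(1) = 4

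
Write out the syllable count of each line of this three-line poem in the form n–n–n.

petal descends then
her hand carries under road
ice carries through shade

Line 1: petal(2) + descends(2) + then(1) = 5
Line 2: her(1) + hand(1) + carries(2) + under(2) + road(1) = 7
Line 3: ice(1) + carries(2) + through(1) + shade(1) = 5

5–7–5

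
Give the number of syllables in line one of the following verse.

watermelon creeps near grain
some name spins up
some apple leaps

7

Line one: watermelon (4), creeps (1), near (1), grain (1) → 7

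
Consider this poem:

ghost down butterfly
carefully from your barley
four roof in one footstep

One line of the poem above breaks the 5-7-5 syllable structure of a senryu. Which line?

Line 1: ghost (1), down (1), butterfly (3) → 5 ✓
Line 2: carefully (3), from (1), your (1), barley (2) → 7 ✓
Line 3: four (1), roof (1), in (1), one (1), footstep (2) → 6 (expected 5)

Line 3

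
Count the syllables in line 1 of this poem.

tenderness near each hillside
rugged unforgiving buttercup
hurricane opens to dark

Line 1: tenderness(3) + near(1) + each(1) + hillside(2) = 7

7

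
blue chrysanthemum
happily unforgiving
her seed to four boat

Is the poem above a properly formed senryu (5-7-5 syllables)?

Line 1: "blue chrysanthemum": 1+4 = 5 ✓
Line 2: "happily unforgiving": 3+4 = 7 ✓
Line 3: "her seed to four boat": 1+1+1+1+1 = 5 ✓

Yes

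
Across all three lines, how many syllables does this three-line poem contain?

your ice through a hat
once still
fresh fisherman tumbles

13

Line 1: your (1), ice (1), through (1), a (1), hat (1) → 5
Line 2: once (1), still (1) → 2
Line 3: fresh (1), fisherman (3), tumbles (2) → 6
Total: 5 + 2 + 6 = 13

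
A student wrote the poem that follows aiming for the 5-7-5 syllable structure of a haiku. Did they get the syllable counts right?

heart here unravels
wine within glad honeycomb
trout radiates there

Yes

Line 1: heart (1), here (1), unravels (3) → 5 ✓
Line 2: wine (1), within (2), glad (1), honeycomb (3) → 7 ✓
Line 3: trout (1), radiates (3), there (1) → 5 ✓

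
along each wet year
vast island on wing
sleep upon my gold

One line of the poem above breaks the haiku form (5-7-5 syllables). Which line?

Line 1: "along each wet year": 2+1+1+1 = 5 ✓
Line 2: "vast island on wing": 1+2+1+1 = 5 (expected 7)
Line 3: "sleep upon my gold": 1+2+1+1 = 5 ✓

The second line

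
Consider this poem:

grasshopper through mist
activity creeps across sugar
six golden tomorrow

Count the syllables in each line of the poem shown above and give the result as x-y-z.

5-9-6

Line 1: grasshopper (3), through (1), mist (1) → 5
Line 2: activity (4), creeps (1), across (2), sugar (2) → 9
Line 3: six (1), golden (2), tomorrow (3) → 6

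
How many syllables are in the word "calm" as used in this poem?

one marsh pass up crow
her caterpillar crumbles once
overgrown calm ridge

1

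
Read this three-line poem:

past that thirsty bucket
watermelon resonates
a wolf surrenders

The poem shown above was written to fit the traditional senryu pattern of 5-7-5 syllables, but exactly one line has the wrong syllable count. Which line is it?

Line 1

Line 1: "past that thirsty bucket": 1+1+2+2 = 6 (expected 5)
Line 2: "watermelon resonates": 4+3 = 7 ✓
Line 3: "a wolf surrenders": 1+1+3 = 5 ✓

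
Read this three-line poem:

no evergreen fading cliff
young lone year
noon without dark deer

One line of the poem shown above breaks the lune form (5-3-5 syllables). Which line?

The first line

Line 1: no(1) + evergreen(3) + fading(2) + cliff(1) = 7 (expected 5)
Line 2: young(1) + lone(1) + year(1) = 3 ✓
Line 3: noon(1) + without(2) + dark(1) + deer(1) = 5 ✓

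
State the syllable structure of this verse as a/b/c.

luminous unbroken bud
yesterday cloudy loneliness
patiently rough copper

Line 1: luminous(3) + unbroken(3) + bud(1) = 7
Line 2: yesterday(3) + cloudy(2) + loneliness(3) = 8
Line 3: patiently(3) + rough(1) + copper(2) = 6

7/8/6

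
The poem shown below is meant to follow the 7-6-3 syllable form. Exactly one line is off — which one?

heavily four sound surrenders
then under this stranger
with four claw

Line 1

Line 1: heavily(3) + four(1) + sound(1) + surrenders(3) = 8 (expected 7)
Line 2: then(1) + under(2) + this(1) + stranger(2) = 6 ✓
Line 3: with(1) + four(1) + claw(1) = 3 ✓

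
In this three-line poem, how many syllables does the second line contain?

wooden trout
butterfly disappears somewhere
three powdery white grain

The second line: butterfly (3), disappears (3), somewhere (2) → 8

8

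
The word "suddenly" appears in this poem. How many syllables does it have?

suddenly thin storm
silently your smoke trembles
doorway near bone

3

"suddenly" has 3 syllables.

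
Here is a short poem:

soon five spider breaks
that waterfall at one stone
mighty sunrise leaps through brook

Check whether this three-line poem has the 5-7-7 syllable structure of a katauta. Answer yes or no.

Line 1: "soon five spider breaks": 1+1+2+1 = 5 ✓
Line 2: "that waterfall at one stone": 1+3+1+1+1 = 7 ✓
Line 3: "mighty sunrise leaps through brook": 2+2+1+1+1 = 7 ✓

Yes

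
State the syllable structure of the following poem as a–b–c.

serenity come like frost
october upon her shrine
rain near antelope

7–7–5

Line 1: "serenity come like frost": 4+1+1+1 = 7
Line 2: "october upon her shrine": 3+2+1+1 = 7
Line 3: "rain near antelope": 1+1+3 = 5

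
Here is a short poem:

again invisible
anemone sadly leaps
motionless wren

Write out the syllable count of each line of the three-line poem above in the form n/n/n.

6/7/4

Line 1: again (2), invisible (4) → 6
Line 2: anemone (4), sadly (2), leaps (1) → 7
Line 3: motionless (3), wren (1) → 4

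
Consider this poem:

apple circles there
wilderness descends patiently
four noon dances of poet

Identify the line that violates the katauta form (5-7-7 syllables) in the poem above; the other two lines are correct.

Line 1: "apple circles there": 2+2+1 = 5 ✓
Line 2: "wilderness descends patiently": 3+2+3 = 8 (expected 7)
Line 3: "four noon dances of poet": 1+1+2+1+2 = 7 ✓

Line 2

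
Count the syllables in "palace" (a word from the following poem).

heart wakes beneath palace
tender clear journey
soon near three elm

2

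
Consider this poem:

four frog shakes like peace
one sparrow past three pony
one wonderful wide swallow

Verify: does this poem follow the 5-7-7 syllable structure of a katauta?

Yes

Line 1: four (1), frog (1), shakes (1), like (1), peace (1) → 5 ✓
Line 2: one (1), sparrow (2), past (1), three (1), pony (2) → 7 ✓
Line 3: one (1), wonderful (3), wide (1), swallow (2) → 7 ✓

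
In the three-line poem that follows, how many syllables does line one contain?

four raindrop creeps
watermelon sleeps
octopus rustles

Line one: four(1) + raindrop(2) + creeps(1) = 4

4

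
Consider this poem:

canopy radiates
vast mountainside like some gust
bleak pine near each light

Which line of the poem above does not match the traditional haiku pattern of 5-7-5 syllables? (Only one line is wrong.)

Line 1

Line 1: "canopy radiates": 3+3 = 6 (expected 5)
Line 2: "vast mountainside like some gust": 1+3+1+1+1 = 7 ✓
Line 3: "bleak pine near each light": 1+1+1+1+1 = 5 ✓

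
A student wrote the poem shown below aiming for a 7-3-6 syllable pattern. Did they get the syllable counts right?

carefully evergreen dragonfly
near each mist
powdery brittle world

No

Line 1: "carefully evergreen dragonfly": 3+3+3 = 9 (expected 7)
Line 2: "near each mist": 1+1+1 = 3 ✓
Line 3: "powdery brittle world": 3+2+1 = 6 ✓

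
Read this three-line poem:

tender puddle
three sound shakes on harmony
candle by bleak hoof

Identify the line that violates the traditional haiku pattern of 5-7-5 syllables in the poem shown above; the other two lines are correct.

Line 1: tender (2), puddle (2) → 4 (expected 5)
Line 2: three (1), sound (1), shakes (1), on (1), harmony (3) → 7 ✓
Line 3: candle (2), by (1), bleak (1), hoof (1) → 5 ✓

Line 1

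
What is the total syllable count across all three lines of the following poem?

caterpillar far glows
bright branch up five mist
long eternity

Line 1: "caterpillar far glows": 4+1+1 = 6
Line 2: "bright branch up five mist": 1+1+1+1+1 = 5
Line 3: "long eternity": 1+4 = 5
Total: 6 + 5 + 5 = 16

16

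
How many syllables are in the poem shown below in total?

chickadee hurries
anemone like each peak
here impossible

17

Line 1: chickadee (3), hurries (2) → 5
Line 2: anemone (4), like (1), each (1), peak (1) → 7
Line 3: here (1), impossible (4) → 5
Total: 5 + 7 + 5 = 17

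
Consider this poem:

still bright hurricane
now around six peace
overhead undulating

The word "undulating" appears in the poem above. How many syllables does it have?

"undulating" has 4 syllables.

4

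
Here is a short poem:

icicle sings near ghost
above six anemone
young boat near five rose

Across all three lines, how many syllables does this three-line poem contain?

18

Line 1: icicle (3), sings (1), near (1), ghost (1) → 6
Line 2: above (2), six (1), anemone (4) → 7
Line 3: young (1), boat (1), near (1), five (1), rose (1) → 5
Total: 6 + 7 + 5 = 18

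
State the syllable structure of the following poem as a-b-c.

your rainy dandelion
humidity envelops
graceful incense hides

Line 1: your (1), rainy (2), dandelion (4) → 7
Line 2: humidity (4), envelops (3) → 7
Line 3: graceful (2), incense (2), hides (1) → 5

7-7-5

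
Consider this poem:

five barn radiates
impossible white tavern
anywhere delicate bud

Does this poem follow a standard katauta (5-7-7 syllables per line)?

Line 1: "five barn radiates": 1+1+3 = 5 ✓
Line 2: "impossible white tavern": 4+1+2 = 7 ✓
Line 3: "anywhere delicate bud": 3+3+1 = 7 ✓

Yes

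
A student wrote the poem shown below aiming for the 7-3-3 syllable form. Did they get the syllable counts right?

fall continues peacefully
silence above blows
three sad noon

Line 1: "fall continues peacefully": 1+3+3 = 7 ✓
Line 2: "silence above blows": 2+2+1 = 5 (expected 3)
Line 3: "three sad noon": 1+1+1 = 3 ✓

No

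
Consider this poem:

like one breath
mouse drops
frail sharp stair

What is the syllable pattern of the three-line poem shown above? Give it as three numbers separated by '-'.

Line 1: "like one breath": 1+1+1 = 3
Line 2: "mouse drops": 1+1 = 2
Line 3: "frail sharp stair": 1+1+1 = 3

3-2-3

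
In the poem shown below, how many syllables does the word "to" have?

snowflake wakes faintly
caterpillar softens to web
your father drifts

1

"to" has 1 syllable.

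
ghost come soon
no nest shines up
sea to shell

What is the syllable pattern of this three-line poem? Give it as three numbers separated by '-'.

Line 1: "ghost come soon": 1+1+1 = 3
Line 2: "no nest shines up": 1+1+1+1 = 4
Line 3: "sea to shell": 1+1+1 = 3

3-4-3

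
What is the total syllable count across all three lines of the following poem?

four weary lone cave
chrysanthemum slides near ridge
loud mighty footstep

17

Line 1: "four weary lone cave": 1+2+1+1 = 5
Line 2: "chrysanthemum slides near ridge": 4+1+1+1 = 7
Line 3: "loud mighty footstep": 1+2+2 = 5
Total: 5 + 7 + 5 = 17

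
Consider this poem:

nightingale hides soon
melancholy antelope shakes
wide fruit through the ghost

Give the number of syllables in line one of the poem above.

Line one: "nightingale hides soon": 3+1+1 = 5

5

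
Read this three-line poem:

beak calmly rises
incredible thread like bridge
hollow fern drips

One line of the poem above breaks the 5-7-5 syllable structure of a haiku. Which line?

Line 3

Line 1: beak(1) + calmly(2) + rises(2) = 5 ✓
Line 2: incredible(4) + thread(1) + like(1) + bridge(1) = 7 ✓
Line 3: hollow(2) + fern(1) + drips(1) = 4 (expected 5)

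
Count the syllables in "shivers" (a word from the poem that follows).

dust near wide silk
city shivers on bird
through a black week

"shivers" has 2 syllables.

2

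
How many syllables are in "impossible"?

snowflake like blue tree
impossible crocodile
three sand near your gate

"impossible" has 4 syllables.

4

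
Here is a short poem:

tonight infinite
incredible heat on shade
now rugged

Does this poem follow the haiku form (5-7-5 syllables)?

Line 1: "tonight infinite": 2+3 = 5 ✓
Line 2: "incredible heat on shade": 4+1+1+1 = 7 ✓
Line 3: "now rugged": 1+2 = 3 (expected 5)

No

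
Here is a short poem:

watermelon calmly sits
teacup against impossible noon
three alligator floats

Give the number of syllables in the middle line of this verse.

9

The middle line: "teacup against impossible noon": 2+2+4+1 = 9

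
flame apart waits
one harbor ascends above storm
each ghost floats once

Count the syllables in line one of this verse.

Line one: flame (1), apart (2), waits (1) → 4

4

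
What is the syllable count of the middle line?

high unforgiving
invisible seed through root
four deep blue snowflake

7

The middle line: invisible (4), seed (1), through (1), root (1) → 7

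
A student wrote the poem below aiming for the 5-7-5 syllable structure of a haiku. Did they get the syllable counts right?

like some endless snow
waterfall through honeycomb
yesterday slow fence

Yes

Line 1: like(1) + some(1) + endless(2) + snow(1) = 5 ✓
Line 2: waterfall(3) + through(1) + honeycomb(3) = 7 ✓
Line 3: yesterday(3) + slow(1) + fence(1) = 5 ✓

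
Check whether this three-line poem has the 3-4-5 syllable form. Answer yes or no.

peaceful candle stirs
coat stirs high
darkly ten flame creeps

No

Line 1: "peaceful candle stirs": 2+2+1 = 5 (expected 3)
Line 2: "coat stirs high": 1+1+1 = 3 (expected 4)
Line 3: "darkly ten flame creeps": 2+1+1+1 = 5 ✓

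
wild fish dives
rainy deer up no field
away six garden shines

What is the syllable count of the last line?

The last line: away (2), six (1), garden (2), shines (1) → 6

6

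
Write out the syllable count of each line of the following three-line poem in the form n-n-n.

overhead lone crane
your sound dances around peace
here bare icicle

5-7-5

Line 1: "overhead lone crane": 3+1+1 = 5
Line 2: "your sound dances around peace": 1+1+2+2+1 = 7
Line 3: "here bare icicle": 1+1+3 = 5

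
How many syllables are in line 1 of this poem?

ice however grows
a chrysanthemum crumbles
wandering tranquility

Line 1: ice(1) + however(3) + grows(1) = 5

5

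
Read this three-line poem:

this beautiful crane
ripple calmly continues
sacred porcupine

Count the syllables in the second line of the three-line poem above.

The second line: "ripple calmly continues": 2+2+3 = 7

7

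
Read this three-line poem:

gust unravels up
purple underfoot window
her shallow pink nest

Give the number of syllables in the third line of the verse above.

The third line: "her shallow pink nest": 1+2+1+1 = 5

5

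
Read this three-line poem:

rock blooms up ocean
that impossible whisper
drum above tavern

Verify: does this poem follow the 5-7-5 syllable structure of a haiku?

Yes

Line 1: rock (1), blooms (1), up (1), ocean (2) → 5 ✓
Line 2: that (1), impossible (4), whisper (2) → 7 ✓
Line 3: drum (1), above (2), tavern (2) → 5 ✓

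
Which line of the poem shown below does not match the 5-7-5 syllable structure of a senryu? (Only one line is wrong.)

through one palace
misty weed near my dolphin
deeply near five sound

The first line

Line 1: through(1) + one(1) + palace(2) = 4 (expected 5)
Line 2: misty(2) + weed(1) + near(1) + my(1) + dolphin(2) = 7 ✓
Line 3: deeply(2) + near(1) + five(1) + sound(1) = 5 ✓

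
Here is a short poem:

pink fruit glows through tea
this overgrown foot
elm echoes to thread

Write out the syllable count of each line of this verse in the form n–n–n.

Line 1: "pink fruit glows through tea": 1+1+1+1+1 = 5
Line 2: "this overgrown foot": 1+3+1 = 5
Line 3: "elm echoes to thread": 1+2+1+1 = 5

5–5–5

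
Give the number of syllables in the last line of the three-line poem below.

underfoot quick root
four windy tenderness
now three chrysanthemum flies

The last line: now (1), three (1), chrysanthemum (4), flies (1) → 7

7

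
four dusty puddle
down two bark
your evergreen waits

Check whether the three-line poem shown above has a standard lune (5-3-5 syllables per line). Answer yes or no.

Line 1: four (1), dusty (2), puddle (2) → 5 ✓
Line 2: down (1), two (1), bark (1) → 3 ✓
Line 3: your (1), evergreen (3), waits (1) → 5 ✓

Yes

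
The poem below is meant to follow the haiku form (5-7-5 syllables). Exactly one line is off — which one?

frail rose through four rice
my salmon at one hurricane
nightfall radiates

Line 1: frail (1), rose (1), through (1), four (1), rice (1) → 5 ✓
Line 2: my (1), salmon (2), at (1), one (1), hurricane (3) → 8 (expected 7)
Line 3: nightfall (2), radiates (3) → 5 ✓

Line 2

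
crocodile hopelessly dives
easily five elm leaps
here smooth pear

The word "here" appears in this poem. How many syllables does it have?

1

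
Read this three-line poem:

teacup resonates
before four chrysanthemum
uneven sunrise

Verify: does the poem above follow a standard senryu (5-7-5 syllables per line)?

Yes

Line 1: teacup(2) + resonates(3) = 5 ✓
Line 2: before(2) + four(1) + chrysanthemum(4) = 7 ✓
Line 3: uneven(3) + sunrise(2) = 5 ✓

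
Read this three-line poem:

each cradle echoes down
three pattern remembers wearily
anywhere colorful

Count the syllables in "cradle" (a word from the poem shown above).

2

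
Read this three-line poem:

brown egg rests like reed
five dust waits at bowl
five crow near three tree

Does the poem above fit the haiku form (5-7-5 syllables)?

Line 1: brown (1), egg (1), rests (1), like (1), reed (1) → 5 ✓
Line 2: five (1), dust (1), waits (1), at (1), bowl (1) → 5 (expected 7)
Line 3: five (1), crow (1), near (1), three (1), tree (1) → 5 ✓

No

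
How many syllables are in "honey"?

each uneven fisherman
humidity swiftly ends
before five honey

2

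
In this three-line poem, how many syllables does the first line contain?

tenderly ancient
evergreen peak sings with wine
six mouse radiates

The first line: "tenderly ancient": 3+2 = 5

5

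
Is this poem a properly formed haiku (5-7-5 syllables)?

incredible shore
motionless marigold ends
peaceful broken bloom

Yes

Line 1: "incredible shore": 4+1 = 5 ✓
Line 2: "motionless marigold ends": 3+3+1 = 7 ✓
Line 3: "peaceful broken bloom": 2+2+1 = 5 ✓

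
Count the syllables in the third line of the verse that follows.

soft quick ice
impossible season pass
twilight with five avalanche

The third line: "twilight with five avalanche": 2+1+1+3 = 7

7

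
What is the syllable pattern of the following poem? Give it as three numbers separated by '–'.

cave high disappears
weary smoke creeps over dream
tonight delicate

5–7–5

Line 1: cave(1) + high(1) + disappears(3) = 5
Line 2: weary(2) + smoke(1) + creeps(1) + over(2) + dream(1) = 7
Line 3: tonight(2) + delicate(3) = 5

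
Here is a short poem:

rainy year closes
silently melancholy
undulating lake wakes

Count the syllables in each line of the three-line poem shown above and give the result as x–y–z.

Line 1: "rainy year closes": 2+1+2 = 5
Line 2: "silently melancholy": 3+4 = 7
Line 3: "undulating lake wakes": 4+1+1 = 6

5–7–6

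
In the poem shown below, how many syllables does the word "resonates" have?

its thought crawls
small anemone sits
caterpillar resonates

3

"resonates" has 3 syllables.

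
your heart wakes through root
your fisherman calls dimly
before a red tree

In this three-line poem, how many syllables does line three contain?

5

Line three: "before a red tree": 2+1+1+1 = 5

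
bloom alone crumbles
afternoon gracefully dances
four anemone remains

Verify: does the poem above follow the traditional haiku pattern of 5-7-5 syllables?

No

Line 1: bloom(1) + alone(2) + crumbles(2) = 5 ✓
Line 2: afternoon(3) + gracefully(3) + dances(2) = 8 (expected 7)
Line 3: four(1) + anemone(4) + remains(2) = 7 (expected 5)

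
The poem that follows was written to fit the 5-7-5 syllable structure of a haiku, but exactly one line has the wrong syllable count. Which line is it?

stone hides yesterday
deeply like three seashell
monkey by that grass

Line 1: stone (1), hides (1), yesterday (3) → 5 ✓
Line 2: deeply (2), like (1), three (1), seashell (2) → 6 (expected 7)
Line 3: monkey (2), by (1), that (1), grass (1) → 5 ✓

The second line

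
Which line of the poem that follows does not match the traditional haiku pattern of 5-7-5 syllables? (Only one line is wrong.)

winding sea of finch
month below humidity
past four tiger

The third line

Line 1: "winding sea of finch": 2+1+1+1 = 5 ✓
Line 2: "month below humidity": 1+2+4 = 7 ✓
Line 3: "past four tiger": 1+1+2 = 4 (expected 5)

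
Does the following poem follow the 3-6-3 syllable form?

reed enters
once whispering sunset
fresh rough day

Line 1: "reed enters": 1+2 = 3 ✓
Line 2: "once whispering sunset": 1+3+2 = 6 ✓
Line 3: "fresh rough day": 1+1+1 = 3 ✓

Yes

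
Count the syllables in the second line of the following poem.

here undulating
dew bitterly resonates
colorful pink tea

7

The second line: dew (1), bitterly (3), resonates (3) → 7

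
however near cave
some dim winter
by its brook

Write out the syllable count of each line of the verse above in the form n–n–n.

5–4–3

Line 1: "however near cave": 3+1+1 = 5
Line 2: "some dim winter": 1+1+2 = 4
Line 3: "by its brook": 1+1+1 = 3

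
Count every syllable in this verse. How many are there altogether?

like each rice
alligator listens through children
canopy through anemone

Line 1: "like each rice": 1+1+1 = 3
Line 2: "alligator listens through children": 4+2+1+2 = 9
Line 3: "canopy through anemone": 3+1+4 = 8
Total: 3 + 9 + 8 = 20

20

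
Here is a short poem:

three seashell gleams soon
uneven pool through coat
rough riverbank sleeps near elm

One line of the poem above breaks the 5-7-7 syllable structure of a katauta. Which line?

Line 1: three(1) + seashell(2) + gleams(1) + soon(1) = 5 ✓
Line 2: uneven(3) + pool(1) + through(1) + coat(1) = 6 (expected 7)
Line 3: rough(1) + riverbank(3) + sleeps(1) + near(1) + elm(1) = 7 ✓

Line 2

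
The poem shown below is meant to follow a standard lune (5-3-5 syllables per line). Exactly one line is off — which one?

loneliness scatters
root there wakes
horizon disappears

The third line

Line 1: loneliness (3), scatters (2) → 5 ✓
Line 2: root (1), there (1), wakes (1) → 3 ✓
Line 3: horizon (3), disappears (3) → 6 (expected 5)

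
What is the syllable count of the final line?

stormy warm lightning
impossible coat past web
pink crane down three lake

The final line: pink (1), crane (1), down (1), three (1), lake (1) → 5

5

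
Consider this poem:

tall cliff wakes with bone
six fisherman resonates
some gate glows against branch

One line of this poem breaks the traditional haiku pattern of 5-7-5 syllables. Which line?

Line 1: "tall cliff wakes with bone": 1+1+1+1+1 = 5 ✓
Line 2: "six fisherman resonates": 1+3+3 = 7 ✓
Line 3: "some gate glows against branch": 1+1+1+2+1 = 6 (expected 5)

Line 3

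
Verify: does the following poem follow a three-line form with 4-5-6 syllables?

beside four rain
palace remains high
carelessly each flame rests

Line 1: beside (2), four (1), rain (1) → 4 ✓
Line 2: palace (2), remains (2), high (1) → 5 ✓
Line 3: carelessly (3), each (1), flame (1), rests (1) → 6 ✓

Yes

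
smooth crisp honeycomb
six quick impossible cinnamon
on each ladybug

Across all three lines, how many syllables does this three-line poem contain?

19

Line 1: "smooth crisp honeycomb": 1+1+3 = 5
Line 2: "six quick impossible cinnamon": 1+1+4+3 = 9
Line 3: "on each ladybug": 1+1+3 = 5
Total: 5 + 9 + 5 = 19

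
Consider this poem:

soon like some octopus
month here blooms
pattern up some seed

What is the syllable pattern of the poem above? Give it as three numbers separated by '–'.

6–3–5

Line 1: soon (1), like (1), some (1), octopus (3) → 6
Line 2: month (1), here (1), blooms (1) → 3
Line 3: pattern (2), up (1), some (1), seed (1) → 5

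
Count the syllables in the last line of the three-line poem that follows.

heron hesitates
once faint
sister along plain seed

The last line: sister(2) + along(2) + plain(1) + seed(1) = 6

6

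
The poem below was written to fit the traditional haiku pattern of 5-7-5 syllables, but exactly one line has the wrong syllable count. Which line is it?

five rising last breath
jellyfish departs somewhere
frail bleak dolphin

Line 1: five (1), rising (2), last (1), breath (1) → 5 ✓
Line 2: jellyfish (3), departs (2), somewhere (2) → 7 ✓
Line 3: frail (1), bleak (1), dolphin (2) → 4 (expected 5)

The third line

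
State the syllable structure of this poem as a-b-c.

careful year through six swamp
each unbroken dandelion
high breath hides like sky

6-8-5

Line 1: "careful year through six swamp": 2+1+1+1+1 = 6
Line 2: "each unbroken dandelion": 1+3+4 = 8
Line 3: "high breath hides like sky": 1+1+1+1+1 = 5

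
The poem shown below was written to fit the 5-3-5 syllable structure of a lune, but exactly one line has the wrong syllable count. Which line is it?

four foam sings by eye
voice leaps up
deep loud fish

Line 1: "four foam sings by eye": 1+1+1+1+1 = 5 ✓
Line 2: "voice leaps up": 1+1+1 = 3 ✓
Line 3: "deep loud fish": 1+1+1 = 3 (expected 5)

The third line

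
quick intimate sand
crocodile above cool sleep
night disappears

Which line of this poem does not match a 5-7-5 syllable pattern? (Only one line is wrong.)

Line 1: quick(1) + intimate(3) + sand(1) = 5 ✓
Line 2: crocodile(3) + above(2) + cool(1) + sleep(1) = 7 ✓
Line 3: night(1) + disappears(3) = 4 (expected 5)

Line 3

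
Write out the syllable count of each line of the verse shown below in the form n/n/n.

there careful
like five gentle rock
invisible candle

Line 1: there(1) + careful(2) = 3
Line 2: like(1) + five(1) + gentle(2) + rock(1) = 5
Line 3: invisible(4) + candle(2) = 6

3/5/6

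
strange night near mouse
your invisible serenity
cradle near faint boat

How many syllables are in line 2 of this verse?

Line 2: "your invisible serenity": 1+4+4 = 9

9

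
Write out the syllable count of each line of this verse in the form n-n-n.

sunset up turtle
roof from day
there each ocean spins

Line 1: "sunset up turtle": 2+1+2 = 5
Line 2: "roof from day": 1+1+1 = 3
Line 3: "there each ocean spins": 1+1+2+1 = 5

5-3-5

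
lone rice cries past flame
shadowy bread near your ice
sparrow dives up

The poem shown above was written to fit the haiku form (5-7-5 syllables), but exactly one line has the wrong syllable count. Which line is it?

The third line

Line 1: lone (1), rice (1), cries (1), past (1), flame (1) → 5 ✓
Line 2: shadowy (3), bread (1), near (1), your (1), ice (1) → 7 ✓
Line 3: sparrow (2), dives (1), up (1) → 4 (expected 5)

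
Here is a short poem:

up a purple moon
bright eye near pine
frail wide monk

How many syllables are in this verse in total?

Line 1: up (1), a (1), purple (2), moon (1) → 5
Line 2: bright (1), eye (1), near (1), pine (1) → 4
Line 3: frail (1), wide (1), monk (1) → 3
Total: 5 + 4 + 3 = 12

12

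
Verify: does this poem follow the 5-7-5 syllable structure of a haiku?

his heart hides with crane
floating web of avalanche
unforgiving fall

Yes

Line 1: his(1) + heart(1) + hides(1) + with(1) + crane(1) = 5 ✓
Line 2: floating(2) + web(1) + of(1) + avalanche(3) = 7 ✓
Line 3: unforgiving(4) + fall(1) = 5 ✓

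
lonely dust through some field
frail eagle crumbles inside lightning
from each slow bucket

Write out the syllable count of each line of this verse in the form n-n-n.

6-9-5

Line 1: lonely (2), dust (1), through (1), some (1), field (1) → 6
Line 2: frail (1), eagle (2), crumbles (2), inside (2), lightning (2) → 9
Line 3: from (1), each (1), slow (1), bucket (2) → 5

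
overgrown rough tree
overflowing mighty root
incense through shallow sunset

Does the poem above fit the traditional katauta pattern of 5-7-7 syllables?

Yes

Line 1: "overgrown rough tree": 3+1+1 = 5 ✓
Line 2: "overflowing mighty root": 4+2+1 = 7 ✓
Line 3: "incense through shallow sunset": 2+1+2+2 = 7 ✓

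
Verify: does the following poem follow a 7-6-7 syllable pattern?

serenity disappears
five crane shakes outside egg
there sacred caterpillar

Line 1: serenity(4) + disappears(3) = 7 ✓
Line 2: five(1) + crane(1) + shakes(1) + outside(2) + egg(1) = 6 ✓
Line 3: there(1) + sacred(2) + caterpillar(4) = 7 ✓

Yes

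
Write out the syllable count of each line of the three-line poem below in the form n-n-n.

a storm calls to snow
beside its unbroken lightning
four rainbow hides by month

5-8-6

Line 1: "a storm calls to snow": 1+1+1+1+1 = 5
Line 2: "beside its unbroken lightning": 2+1+3+2 = 8
Line 3: "four rainbow hides by month": 1+2+1+1+1 = 6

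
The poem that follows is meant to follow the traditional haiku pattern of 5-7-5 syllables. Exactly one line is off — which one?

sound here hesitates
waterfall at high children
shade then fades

Line 1: sound(1) + here(1) + hesitates(3) = 5 ✓
Line 2: waterfall(3) + at(1) + high(1) + children(2) = 7 ✓
Line 3: shade(1) + then(1) + fades(1) = 3 (expected 5)

Line 3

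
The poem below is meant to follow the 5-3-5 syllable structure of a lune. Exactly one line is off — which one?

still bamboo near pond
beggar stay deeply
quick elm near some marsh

The second line

Line 1: "still bamboo near pond": 1+2+1+1 = 5 ✓
Line 2: "beggar stay deeply": 2+1+2 = 5 (expected 3)
Line 3: "quick elm near some marsh": 1+1+1+1+1 = 5 ✓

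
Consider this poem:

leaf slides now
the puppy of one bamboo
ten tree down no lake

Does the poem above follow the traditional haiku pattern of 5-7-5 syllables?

No

Line 1: "leaf slides now": 1+1+1 = 3 (expected 5)
Line 2: "the puppy of one bamboo": 1+2+1+1+2 = 7 ✓
Line 3: "ten tree down no lake": 1+1+1+1+1 = 5 ✓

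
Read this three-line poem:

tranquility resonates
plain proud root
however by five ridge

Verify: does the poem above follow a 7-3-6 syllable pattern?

Yes

Line 1: "tranquility resonates": 4+3 = 7 ✓
Line 2: "plain proud root": 1+1+1 = 3 ✓
Line 3: "however by five ridge": 3+1+1+1 = 6 ✓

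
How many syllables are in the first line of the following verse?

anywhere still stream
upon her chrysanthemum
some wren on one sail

5

The first line: anywhere(3) + still(1) + stream(1) = 5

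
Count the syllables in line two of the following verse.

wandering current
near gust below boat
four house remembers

5

Line two: near (1), gust (1), below (2), boat (1) → 5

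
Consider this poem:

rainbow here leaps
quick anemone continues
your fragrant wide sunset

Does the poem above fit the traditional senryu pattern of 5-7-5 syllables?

No

Line 1: rainbow(2) + here(1) + leaps(1) = 4 (expected 5)
Line 2: quick(1) + anemone(4) + continues(3) = 8 (expected 7)
Line 3: your(1) + fragrant(2) + wide(1) + sunset(2) = 6 (expected 5)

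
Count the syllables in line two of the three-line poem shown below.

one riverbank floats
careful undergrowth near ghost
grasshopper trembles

Line two: careful (2), undergrowth (3), near (1), ghost (1) → 7

7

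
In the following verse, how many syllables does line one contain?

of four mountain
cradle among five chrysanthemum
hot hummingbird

Line one: of(1) + four(1) + mountain(2) = 4

4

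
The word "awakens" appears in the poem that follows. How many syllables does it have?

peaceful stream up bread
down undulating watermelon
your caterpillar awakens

3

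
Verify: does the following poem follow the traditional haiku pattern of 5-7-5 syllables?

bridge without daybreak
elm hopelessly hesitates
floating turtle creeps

Yes

Line 1: bridge(1) + without(2) + daybreak(2) = 5 ✓
Line 2: elm(1) + hopelessly(3) + hesitates(3) = 7 ✓
Line 3: floating(2) + turtle(2) + creeps(1) = 5 ✓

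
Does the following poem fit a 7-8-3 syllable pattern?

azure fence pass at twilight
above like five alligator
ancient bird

Line 1: "azure fence pass at twilight": 2+1+1+1+2 = 7 ✓
Line 2: "above like five alligator": 2+1+1+4 = 8 ✓
Line 3: "ancient bird": 2+1 = 3 ✓

Yes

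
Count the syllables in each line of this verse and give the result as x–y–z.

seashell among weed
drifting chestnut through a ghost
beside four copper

5–7–5

Line 1: seashell (2), among (2), weed (1) → 5
Line 2: drifting (2), chestnut (2), through (1), a (1), ghost (1) → 7
Line 3: beside (2), four (1), copper (2) → 5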